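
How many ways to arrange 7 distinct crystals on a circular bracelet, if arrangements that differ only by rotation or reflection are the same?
(7-1)!/2 = 720/2 = 360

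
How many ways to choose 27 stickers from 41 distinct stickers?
C(41,27) = 41!/(27!×14!) = 35240152720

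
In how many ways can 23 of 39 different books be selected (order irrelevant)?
C(39,23) = 39!/(23!×16!) = 37711260990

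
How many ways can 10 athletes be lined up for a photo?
10! = 3628800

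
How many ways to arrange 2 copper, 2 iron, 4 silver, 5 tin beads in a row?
13! / (2! × 2! × 4! × 5!) = 540540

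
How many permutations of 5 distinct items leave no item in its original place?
!5 = Σ_{j=0}^{5} (-1)^j·5!/j! = 120 - 120 + 60 - 20 + 5 - 1 = 44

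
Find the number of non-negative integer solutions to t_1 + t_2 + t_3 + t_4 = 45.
C(45+4-1, 4-1) = C(48, 3) = 17296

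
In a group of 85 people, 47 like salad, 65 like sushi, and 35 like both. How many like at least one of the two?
|A∪B| = |A| + |B| - |A∩B| = 47 + 65 - 35 = 77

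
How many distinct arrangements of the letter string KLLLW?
5! / (3! × 1! × 1!) = 20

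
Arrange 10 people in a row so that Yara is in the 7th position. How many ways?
Fix one position: (10-1)! = 362880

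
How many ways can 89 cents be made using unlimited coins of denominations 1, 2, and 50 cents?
Coefficient of x^89 in 1/(1-x^1) · 1/(1-x^2) · 1/(1-x^50). Case on j = number of 50-cent coins (j = 0..1); remainder r = 89 - 50j is made from {1,2} in ⌊r/2⌋+1 ways. r = 89, 39 → 45 + 20 = 65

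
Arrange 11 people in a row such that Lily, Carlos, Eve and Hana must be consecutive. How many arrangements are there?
Treat the 4 as one block: (11-4+1)! × 4! = 40320 × 24 = 967680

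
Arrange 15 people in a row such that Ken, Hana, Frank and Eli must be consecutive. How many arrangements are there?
Treat the 4 as one block: (15-4+1)! × 4! = 479001600 × 24 = 11496038400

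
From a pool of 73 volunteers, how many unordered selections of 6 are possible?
C(73,6) = 73!/(6!×67!) = 170230452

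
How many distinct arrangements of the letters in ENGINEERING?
11! / (3! × 3! × 2! × 2! × 1!) = 277200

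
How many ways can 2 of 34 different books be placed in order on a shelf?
P(34,2) = 34!/(34-2)! = 1122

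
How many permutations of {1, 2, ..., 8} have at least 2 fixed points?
Exactly j fixed points: C(8,j)·!(8-j); sum over j ≥ 2 (derangement numbers via !m = (m-1)·(!(m-1) + !(m-2)): !0..!6 = 1, 0, 1, 2, 9, 44, 265). Σ_{j=2}^{8} C(8,j)·!(8-j) = C(8,2)·!6 + C(8,3)·!5 + C(8,4)·!4 + C(8,5)·!3 + C(8,6)·!2 + C(8,7)·!1 + C(8,8)·!0 = 28·265 + 56·44 + 70·9 + 56·2 + 28·1 + 8·0 + 1·1 = 10655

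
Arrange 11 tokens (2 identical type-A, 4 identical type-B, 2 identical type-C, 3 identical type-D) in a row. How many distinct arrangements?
11! / (2! × 4! × 2! × 3!) = 69300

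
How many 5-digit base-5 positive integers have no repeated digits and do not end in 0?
Last digit: 4 nonzero choices. First digit: 3 (nonzero, ≠last). Middle 3: P(3,3) = 6. Total = 72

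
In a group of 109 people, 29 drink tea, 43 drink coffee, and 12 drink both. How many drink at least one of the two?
|A∪B| = |A| + |B| - |A∩B| = 29 + 43 - 12 = 60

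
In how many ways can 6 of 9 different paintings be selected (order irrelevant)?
C(9,6) = 9!/(6!×3!) = 84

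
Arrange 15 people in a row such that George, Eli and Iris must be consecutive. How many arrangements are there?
Treat the 3 as one block: (15-3+1)! × 3! = 6227020800 × 6 = 37362124800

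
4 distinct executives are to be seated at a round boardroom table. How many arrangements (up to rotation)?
Circular: fix one position, arrange the rest. (4-1)! = 6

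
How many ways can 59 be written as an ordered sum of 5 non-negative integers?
C(59+5-1, 5-1) = C(63, 4) = 595665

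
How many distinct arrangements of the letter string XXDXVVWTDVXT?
12! / (4! × 2! × 3! × 1! × 2!) = 831600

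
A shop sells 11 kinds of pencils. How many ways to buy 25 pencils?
C(25+11-1, 11-1) = C(35, 10) = 183579396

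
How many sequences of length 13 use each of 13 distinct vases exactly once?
13! = 6227020800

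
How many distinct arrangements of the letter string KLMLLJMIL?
9! / (1! × 1! × 4! × 1! × 2!) = 7560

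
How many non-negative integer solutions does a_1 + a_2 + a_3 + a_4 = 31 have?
C(31+4-1, 4-1) = C(34, 3) = 5984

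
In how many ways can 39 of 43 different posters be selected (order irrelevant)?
C(43,39) = 43!/(39!×4!) = 123410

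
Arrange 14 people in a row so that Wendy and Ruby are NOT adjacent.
Total - adjacent = 14! - (14-1)!×2 = 87178291200 - 12454041600 = 74724249600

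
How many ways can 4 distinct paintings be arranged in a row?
4! = 24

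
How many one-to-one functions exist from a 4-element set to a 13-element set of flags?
P(13,4) = 13!/(13-4)! = 17160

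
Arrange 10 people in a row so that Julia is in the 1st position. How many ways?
Fix one position: (10-1)! = 362880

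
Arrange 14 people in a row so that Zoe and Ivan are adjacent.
Treat as block: (14-1)! × 2! = 6227020800 × 2 = 12454041600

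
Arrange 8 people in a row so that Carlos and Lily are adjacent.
Treat as block: (8-1)! × 2! = 5040 × 2 = 10080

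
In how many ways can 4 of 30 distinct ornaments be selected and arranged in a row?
P(30,4) = 30!/(30-4)! = 657720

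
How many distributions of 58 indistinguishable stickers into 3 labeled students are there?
C(58+3-1, 3-1) = C(60, 2) = 1770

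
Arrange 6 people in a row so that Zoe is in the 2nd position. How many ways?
Fix one position: (6-1)! = 120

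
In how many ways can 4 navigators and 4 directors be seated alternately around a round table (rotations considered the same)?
Fix one of the navigators: (4-1)! ways for the remaining navigators, × 4! ways for the directors = 6 × 24 = 144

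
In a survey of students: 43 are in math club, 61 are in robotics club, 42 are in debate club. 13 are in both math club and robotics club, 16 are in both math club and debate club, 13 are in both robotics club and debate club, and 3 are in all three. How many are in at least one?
|A∪B∪C| = 43+61+42-13-16-13+3 = 107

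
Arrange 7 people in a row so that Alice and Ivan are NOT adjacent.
Total - adjacent = 7! - (7-1)!×2 = 5040 - 1440 = 3600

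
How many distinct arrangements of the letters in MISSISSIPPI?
11! / (1! × 4! × 4! × 2!) = 34650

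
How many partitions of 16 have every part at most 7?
Let r_j(i) = number of partitions of i into parts ≤ j, for i = 0..16. r_1(i) = 1 for all i; r_j(i) = r_{j-1}(i) + r_j(i-j). Rows j = 2..7: ≤2: 1 1 2 2 3 3 4 4 5 5 6 6 7 7 8 8 9; ≤3: 1 1 2 3 4 5 7 8 10 12 14 16 19 21 24 27 30; ≤4: 1 1 2 3 5 6 9 11 15 18 23 27 34 39 47 54 64; ≤5: 1 1 2 3 5 7 10 13 18 23 30 37 47 57 70 84 101; ≤6: 1 1 2 3 5 7 11 14 20 26 35 44 58 71 90 110 136; ≤7: 1 1 2 3 5 7 11 15 21 28 38 49 65 82 105 131 164. r_7(16) = 164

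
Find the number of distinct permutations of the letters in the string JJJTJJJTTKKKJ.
13! / (7! × 3! × 3!) = 34320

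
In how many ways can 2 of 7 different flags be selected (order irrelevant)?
C(7,2) = 7!/(2!×5!) = 21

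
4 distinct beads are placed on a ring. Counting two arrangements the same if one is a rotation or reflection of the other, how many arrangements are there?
(4-1)!/2 = 6/2 = 3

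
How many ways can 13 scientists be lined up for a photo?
13! = 6227020800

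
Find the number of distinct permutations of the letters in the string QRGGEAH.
7! / (1! × 1! × 1! × 2! × 1! × 1!) = 2520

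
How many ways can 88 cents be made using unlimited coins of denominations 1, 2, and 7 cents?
Coefficient of x^88 in 1/(1-x^1) · 1/(1-x^2) · 1/(1-x^7). Case on j = number of 7-cent coins (j = 0..12); remainder r = 88 - 7j is made from {1,2} in ⌊r/2⌋+1 ways. r = 88, 81, 74, 67, 60, 53, 46, 39, 32, 25, 18, 11, 4 → 45 + 41 + 38 + 34 + 31 + 27 + 24 + 20 + 17 + 13 + 10 + 6 + 3 = 309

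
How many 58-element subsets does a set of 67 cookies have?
C(67,58) = 67!/(58!×9!) = 42757703560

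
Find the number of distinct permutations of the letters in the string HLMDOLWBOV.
10! / (2! × 1! × 1! × 1! × 1! × 2! × 1! × 1!) = 907200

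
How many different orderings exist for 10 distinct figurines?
10! = 3628800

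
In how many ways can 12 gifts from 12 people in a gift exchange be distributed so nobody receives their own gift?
!12 = Σ_{j=0}^{12} (-1)^j·12!/j! = 479001600 - 479001600 + 239500800 - 79833600 + 19958400 - 3991680 + 665280 - 95040 + 11880 - 1320 + 132 - 12 + 1 = 176214841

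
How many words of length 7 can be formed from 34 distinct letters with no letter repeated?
P(34,7) = 34!/(34-7)! = 27113264640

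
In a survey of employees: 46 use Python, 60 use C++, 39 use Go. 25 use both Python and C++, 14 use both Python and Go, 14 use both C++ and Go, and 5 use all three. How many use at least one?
|A∪B∪C| = 46+60+39-25-14-14+5 = 97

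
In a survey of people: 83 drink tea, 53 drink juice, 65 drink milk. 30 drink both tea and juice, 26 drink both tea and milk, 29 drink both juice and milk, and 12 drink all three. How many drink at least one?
|A∪B∪C| = 83+53+65-30-26-29+12 = 128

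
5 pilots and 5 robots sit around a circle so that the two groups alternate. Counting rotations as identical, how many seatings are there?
Fix one of the pilots: (5-1)! ways for the remaining pilots, × 5! ways for the robots = 24 × 120 = 2880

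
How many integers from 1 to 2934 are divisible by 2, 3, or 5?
⌊2934/2⌋+⌊2934/3⌋+⌊2934/5⌋ - ⌊2934/6⌋-⌊2934/10⌋-⌊2934/15⌋ + ⌊2934/30⌋ = 1467+978+586 - 489-293-195 + 97 = 2151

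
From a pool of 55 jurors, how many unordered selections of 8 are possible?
C(55,8) = 55!/(8!×47!) = 1217566350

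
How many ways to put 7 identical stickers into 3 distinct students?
C(7+3-1, 3-1) = C(9, 2) = 36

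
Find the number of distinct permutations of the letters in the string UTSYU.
5! / (1! × 2! × 1! × 1!) = 60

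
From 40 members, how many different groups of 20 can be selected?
C(40,20) = 40!/(20!×20!) = 137846528820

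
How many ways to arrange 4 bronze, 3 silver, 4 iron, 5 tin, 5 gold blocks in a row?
21! / (4! × 3! × 4! × 5! × 5!) = 1026615189600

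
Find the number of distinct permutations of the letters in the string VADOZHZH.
8! / (2! × 2! × 1! × 1! × 1! × 1!) = 10080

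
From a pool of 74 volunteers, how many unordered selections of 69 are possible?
C(74,69) = 74!/(69!×5!) = 16108764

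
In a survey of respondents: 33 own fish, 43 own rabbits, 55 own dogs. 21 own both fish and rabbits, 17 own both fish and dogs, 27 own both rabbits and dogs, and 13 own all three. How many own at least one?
|A∪B∪C| = 33+43+55-21-17-27+13 = 79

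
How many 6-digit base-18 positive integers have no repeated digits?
First digit: 17 choices (nonzero). Then descending: 17 × 17 × 16 × 15 × 14 × 13 = 12623520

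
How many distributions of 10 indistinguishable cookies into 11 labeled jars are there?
C(10+11-1, 11-1) = C(20, 10) = 184756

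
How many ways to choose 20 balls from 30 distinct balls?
C(30,20) = 30!/(20!×10!) = 30045015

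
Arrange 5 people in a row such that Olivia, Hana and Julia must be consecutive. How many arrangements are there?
Treat the 3 as one block: (5-3+1)! × 3! = 6 × 6 = 36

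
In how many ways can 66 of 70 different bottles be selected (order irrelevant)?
C(70,66) = 70!/(66!×4!) = 916895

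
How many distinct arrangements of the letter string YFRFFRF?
7! / (2! × 4! × 1!) = 105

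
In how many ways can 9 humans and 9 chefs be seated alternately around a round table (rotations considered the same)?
Fix one of the humans: (9-1)! ways for the remaining humans, × 9! ways for the chefs = 40320 × 362880 = 14631321600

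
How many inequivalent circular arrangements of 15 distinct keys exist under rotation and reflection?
(15-1)!/2 = 87178291200/2 = 43589145600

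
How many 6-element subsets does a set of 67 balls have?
C(67,6) = 67!/(6!×61!) = 99795696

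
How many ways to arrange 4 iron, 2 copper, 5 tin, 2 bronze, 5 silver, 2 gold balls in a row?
20! / (4! × 2! × 5! × 2! × 5! × 2!) = 879955876800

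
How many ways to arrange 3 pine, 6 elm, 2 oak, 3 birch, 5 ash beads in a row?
19! / (3! × 6! × 2! × 3! × 5!) = 19554575040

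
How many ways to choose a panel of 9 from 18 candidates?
C(18,9) = 18!/(9!×9!) = 48620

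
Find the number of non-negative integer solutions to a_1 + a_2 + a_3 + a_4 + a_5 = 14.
C(14+5-1, 5-1) = C(18, 4) = 3060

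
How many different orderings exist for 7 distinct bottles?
7! = 5040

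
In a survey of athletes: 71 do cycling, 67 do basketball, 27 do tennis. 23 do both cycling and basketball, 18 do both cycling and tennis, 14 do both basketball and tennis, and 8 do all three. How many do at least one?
|A∪B∪C| = 71+67+27-23-18-14+8 = 118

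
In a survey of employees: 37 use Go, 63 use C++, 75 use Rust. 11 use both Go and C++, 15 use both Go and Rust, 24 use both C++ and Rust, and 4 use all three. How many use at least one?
|A∪B∪C| = 37+63+75-11-15-24+4 = 129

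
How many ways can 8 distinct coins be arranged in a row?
8! = 40320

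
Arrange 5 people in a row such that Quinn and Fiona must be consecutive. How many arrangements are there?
Treat the 2 as one block: (5-2+1)! × 2! = 24 × 2 = 48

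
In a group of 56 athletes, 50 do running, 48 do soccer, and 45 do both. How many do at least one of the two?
|A∪B| = |A| + |B| - |A∩B| = 50 + 48 - 45 = 53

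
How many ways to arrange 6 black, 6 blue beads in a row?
12! / (6! × 6!) = 924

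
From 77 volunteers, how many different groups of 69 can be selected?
C(77,69) = 77!/(69!×8!) = 21042072975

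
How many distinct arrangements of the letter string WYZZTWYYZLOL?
12! / (3! × 1! × 3! × 1! × 2! × 2!) = 3326400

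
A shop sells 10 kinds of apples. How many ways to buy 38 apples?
C(38+10-1, 10-1) = C(47, 9) = 1362649145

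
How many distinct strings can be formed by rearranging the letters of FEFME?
5! / (1! × 2! × 2!) = 30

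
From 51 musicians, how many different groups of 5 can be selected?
C(51,5) = 51!/(5!×46!) = 2349060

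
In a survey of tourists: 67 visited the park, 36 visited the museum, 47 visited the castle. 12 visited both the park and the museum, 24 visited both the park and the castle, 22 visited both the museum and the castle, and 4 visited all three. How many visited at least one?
|A∪B∪C| = 67+36+47-12-24-22+4 = 96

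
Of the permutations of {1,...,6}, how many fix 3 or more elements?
Exactly j fixed points: C(6,j)·!(6-j); sum over j ≥ 3 (derangement numbers via !m = (m-1)·(!(m-1) + !(m-2)): !0..!3 = 1, 0, 1, 2). Σ_{j=3}^{6} C(6,j)·!(6-j) = C(6,3)·!3 + C(6,4)·!2 + C(6,5)·!1 + C(6,6)·!0 = 20·2 + 15·1 + 6·0 + 1·1 = 56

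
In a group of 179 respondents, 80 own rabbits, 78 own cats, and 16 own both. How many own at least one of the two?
|A∪B| = |A| + |B| - |A∩B| = 80 + 78 - 16 = 142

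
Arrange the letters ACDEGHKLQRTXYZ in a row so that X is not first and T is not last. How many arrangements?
By inclusion-exclusion: 14! - 2×(14-1)! + (14-2)! = 87178291200 - 12454041600 + 479001600 = 75203251200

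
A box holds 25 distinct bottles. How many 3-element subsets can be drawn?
C(25,3) = 25!/(3!×22!) = 2300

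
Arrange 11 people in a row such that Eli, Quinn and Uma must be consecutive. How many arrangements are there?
Treat the 3 as one block: (11-3+1)! × 3! = 362880 × 6 = 2177280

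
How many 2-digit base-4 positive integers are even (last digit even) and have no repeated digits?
Last∈{0,2}. Last=0: 3. Last nonzero: 1×2×P(2,0) = 2. Total = 5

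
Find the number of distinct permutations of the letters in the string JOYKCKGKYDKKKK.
14! / (1! × 1! × 1! × 1! × 7! × 2! × 1!) = 8648640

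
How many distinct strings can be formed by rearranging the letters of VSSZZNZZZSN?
11! / (5! × 1! × 2! × 3!) = 27720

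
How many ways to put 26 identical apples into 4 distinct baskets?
C(26+4-1, 4-1) = C(29, 3) = 3654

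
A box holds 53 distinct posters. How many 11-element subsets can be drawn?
C(53,11) = 53!/(11!×42!) = 76223753060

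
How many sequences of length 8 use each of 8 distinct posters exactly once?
8! = 40320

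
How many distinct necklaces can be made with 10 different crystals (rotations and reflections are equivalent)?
(10-1)!/2 = 362880/2 = 181440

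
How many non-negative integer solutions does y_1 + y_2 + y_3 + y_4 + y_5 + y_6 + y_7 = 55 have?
C(55+7-1, 7-1) = C(61, 6) = 55525372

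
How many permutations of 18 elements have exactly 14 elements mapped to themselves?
Choose the 14 fixed points C(18,14) = 3060, derange the rest: !4 = Σ_{j=0}^{4} (-1)^j·4!/j! = 24 - 24 + 12 - 4 + 1 = 9. Product = 3060 × 9 = 27540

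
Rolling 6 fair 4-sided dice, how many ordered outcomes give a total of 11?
Coefficient of x^11 in (x + x² + ... + x^4)^6. By inclusion-exclusion on dice exceeding 4: Σ_j (-1)^j C(6,j)·C(11-1-4j, 5) = C(6,0)·C(10,5) - C(6,1)·C(6,5) = 1·252 - 6·6 = 216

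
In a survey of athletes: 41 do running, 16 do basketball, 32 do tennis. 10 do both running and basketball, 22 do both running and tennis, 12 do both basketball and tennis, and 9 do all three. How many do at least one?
|A∪B∪C| = 41+16+32-10-22-12+9 = 54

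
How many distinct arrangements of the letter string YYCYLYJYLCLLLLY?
15! / (1! × 6! × 2! × 6!) = 1261260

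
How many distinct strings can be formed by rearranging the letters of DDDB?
4! / (3! × 1!) = 4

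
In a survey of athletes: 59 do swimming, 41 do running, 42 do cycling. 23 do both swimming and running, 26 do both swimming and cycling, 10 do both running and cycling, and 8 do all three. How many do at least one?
|A∪B∪C| = 59+41+42-23-26-10+8 = 91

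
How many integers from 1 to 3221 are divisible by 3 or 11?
⌊3221/3⌋ + ⌊3221/11⌋ - ⌊3221/33⌋ = 1073 + 292 - 97 = 1268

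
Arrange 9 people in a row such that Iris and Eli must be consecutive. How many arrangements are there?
Treat the 2 as one block: (9-2+1)! × 2! = 40320 × 2 = 80640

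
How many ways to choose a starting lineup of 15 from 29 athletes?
C(29,15) = 29!/(15!×14!) = 77558760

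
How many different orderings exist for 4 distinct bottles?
4! = 24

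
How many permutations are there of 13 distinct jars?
13! = 6227020800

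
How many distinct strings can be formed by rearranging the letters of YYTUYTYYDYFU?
12! / (2! × 6! × 2! × 1! × 1!) = 166320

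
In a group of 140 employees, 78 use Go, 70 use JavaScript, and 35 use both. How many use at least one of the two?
|A∪B| = |A| + |B| - |A∩B| = 78 + 70 - 35 = 113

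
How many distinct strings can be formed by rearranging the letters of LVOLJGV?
7! / (1! × 1! × 1! × 2! × 2!) = 1260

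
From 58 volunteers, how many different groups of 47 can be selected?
C(58,47) = 58!/(47!×11!) = 227692286640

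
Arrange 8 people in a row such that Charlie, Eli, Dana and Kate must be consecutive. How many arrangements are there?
Treat the 4 as one block: (8-4+1)! × 4! = 120 × 24 = 2880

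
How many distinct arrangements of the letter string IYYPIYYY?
8! / (2! × 5! × 1!) = 168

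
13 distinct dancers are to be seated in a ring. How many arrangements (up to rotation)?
Circular: fix one position, arrange the rest. (13-1)! = 479001600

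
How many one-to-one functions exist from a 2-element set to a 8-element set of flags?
P(8,2) = 8!/(8-2)! = 56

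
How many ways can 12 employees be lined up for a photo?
12! = 479001600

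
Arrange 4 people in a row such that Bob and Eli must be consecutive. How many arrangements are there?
Treat the 2 as one block: (4-2+1)! × 2! = 6 × 2 = 12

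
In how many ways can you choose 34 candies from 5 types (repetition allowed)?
C(34+5-1, 5-1) = C(38, 4) = 73815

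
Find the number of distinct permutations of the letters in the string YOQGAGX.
7! / (1! × 1! × 1! × 1! × 1! × 2!) = 2520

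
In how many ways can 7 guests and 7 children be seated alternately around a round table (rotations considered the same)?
Fix one of the guests: (7-1)! ways for the remaining guests, × 7! ways for the children = 720 × 5040 = 3628800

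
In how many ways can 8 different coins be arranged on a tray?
8! = 40320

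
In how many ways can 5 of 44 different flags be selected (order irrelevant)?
C(44,5) = 44!/(5!×39!) = 1086008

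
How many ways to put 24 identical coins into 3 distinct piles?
C(24+3-1, 3-1) = C(26, 2) = 325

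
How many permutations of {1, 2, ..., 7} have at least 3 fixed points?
Exactly j fixed points: C(7,j)·!(7-j); sum over j ≥ 3 (derangement numbers via !m = (m-1)·(!(m-1) + !(m-2)): !0..!4 = 1, 0, 1, 2, 9). Σ_{j=3}^{7} C(7,j)·!(7-j) = C(7,3)·!4 + C(7,4)·!3 + C(7,5)·!2 + C(7,6)·!1 + C(7,7)·!0 = 35·9 + 35·2 + 21·1 + 7·0 + 1·1 = 407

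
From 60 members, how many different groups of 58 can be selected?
C(60,58) = 60!/(58!×2!) = 1770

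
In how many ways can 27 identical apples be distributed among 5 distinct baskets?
C(27+5-1, 5-1) = C(31, 4) = 31465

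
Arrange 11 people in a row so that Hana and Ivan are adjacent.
Treat as block: (11-1)! × 2! = 3628800 × 2 = 7257600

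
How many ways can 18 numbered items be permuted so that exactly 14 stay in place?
Choose the 14 fixed points C(18,14) = 3060, derange the rest: !4 = Σ_{j=0}^{4} (-1)^j·4!/j! = 24 - 24 + 12 - 4 + 1 = 9. Product = 3060 × 9 = 27540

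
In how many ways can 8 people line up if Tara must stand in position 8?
Fix one position: (8-1)! = 5040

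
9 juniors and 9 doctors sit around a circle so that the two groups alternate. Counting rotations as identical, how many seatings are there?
Fix one of the juniors: (9-1)! ways for the remaining juniors, × 9! ways for the doctors = 40320 × 362880 = 14631321600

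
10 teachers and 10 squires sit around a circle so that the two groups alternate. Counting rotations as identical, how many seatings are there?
Fix one of the teachers: (10-1)! ways for the remaining teachers, × 10! ways for the squires = 362880 × 3628800 = 1316818944000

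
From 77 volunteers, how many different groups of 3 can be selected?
C(77,3) = 77!/(3!×74!) = 73150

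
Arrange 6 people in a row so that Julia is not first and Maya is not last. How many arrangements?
By inclusion-exclusion: 6! - 2×(6-1)! + (6-2)! = 720 - 240 + 24 = 504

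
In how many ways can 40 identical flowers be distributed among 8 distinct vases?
C(40+8-1, 8-1) = C(47, 7) = 62891499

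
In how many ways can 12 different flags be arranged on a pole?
12! = 479001600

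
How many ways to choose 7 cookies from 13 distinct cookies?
C(13,7) = 13!/(7!×6!) = 1716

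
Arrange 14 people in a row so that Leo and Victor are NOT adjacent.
Total - adjacent = 14! - (14-1)!×2 = 87178291200 - 12454041600 = 74724249600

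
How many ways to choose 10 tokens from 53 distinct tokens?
C(53,10) = 53!/(10!×43!) = 19499099620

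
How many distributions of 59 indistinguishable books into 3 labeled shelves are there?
C(59+3-1, 3-1) = C(61, 2) = 1830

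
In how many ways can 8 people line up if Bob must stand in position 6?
Fix one position: (8-1)! = 5040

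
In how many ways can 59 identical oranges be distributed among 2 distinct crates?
C(59+2-1, 2-1) = C(60, 1) = 60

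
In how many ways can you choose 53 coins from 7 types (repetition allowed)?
C(53+7-1, 7-1) = C(59, 6) = 45057474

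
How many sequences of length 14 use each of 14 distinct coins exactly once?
14! = 87178291200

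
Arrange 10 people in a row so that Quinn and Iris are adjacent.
Treat as block: (10-1)! × 2! = 362880 × 2 = 725760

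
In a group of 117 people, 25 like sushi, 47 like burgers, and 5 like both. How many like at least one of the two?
|A∪B| = |A| + |B| - |A∩B| = 25 + 47 - 5 = 67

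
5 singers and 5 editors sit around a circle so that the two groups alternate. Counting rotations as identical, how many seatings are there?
Fix one of the singers: (5-1)! ways for the remaining singers, × 5! ways for the editors = 24 × 120 = 2880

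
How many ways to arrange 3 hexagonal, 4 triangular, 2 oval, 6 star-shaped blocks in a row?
15! / (3! × 4! × 2! × 6!) = 6306300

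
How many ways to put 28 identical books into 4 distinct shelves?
C(28+4-1, 4-1) = C(31, 3) = 4495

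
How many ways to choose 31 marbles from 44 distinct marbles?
C(44,31) = 44!/(31!×13!) = 51915526432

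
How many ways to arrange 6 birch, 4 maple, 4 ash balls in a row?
14! / (6! × 4! × 4!) = 210210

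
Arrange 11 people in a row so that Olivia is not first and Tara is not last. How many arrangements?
By inclusion-exclusion: 11! - 2×(11-1)! + (11-2)! = 39916800 - 7257600 + 362880 = 33022080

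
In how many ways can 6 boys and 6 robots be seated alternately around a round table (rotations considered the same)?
Fix one of the boys: (6-1)! ways for the remaining boys, × 6! ways for the robots = 120 × 720 = 86400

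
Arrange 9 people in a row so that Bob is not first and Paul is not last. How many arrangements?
By inclusion-exclusion: 9! - 2×(9-1)! + (9-2)! = 362880 - 80640 + 5040 = 287280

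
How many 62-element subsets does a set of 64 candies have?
C(64,62) = 64!/(62!×2!) = 2016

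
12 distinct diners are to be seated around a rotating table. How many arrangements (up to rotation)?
Circular: fix one position, arrange the rest. (12-1)! = 39916800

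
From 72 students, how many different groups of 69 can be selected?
C(72,69) = 72!/(69!×3!) = 59640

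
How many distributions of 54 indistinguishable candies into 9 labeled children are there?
C(54+9-1, 9-1) = C(62, 8) = 3381098545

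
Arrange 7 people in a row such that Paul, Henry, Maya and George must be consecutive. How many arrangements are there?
Treat the 4 as one block: (7-4+1)! × 4! = 24 × 24 = 576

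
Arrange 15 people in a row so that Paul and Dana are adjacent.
Treat as block: (15-1)! × 2! = 87178291200 × 2 = 174356582400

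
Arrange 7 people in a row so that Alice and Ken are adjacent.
Treat as block: (7-1)! × 2! = 720 × 2 = 1440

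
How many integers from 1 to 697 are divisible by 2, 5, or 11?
⌊697/2⌋+⌊697/5⌋+⌊697/11⌋ - ⌊697/10⌋-⌊697/22⌋-⌊697/55⌋ + ⌊697/110⌋ = 348+139+63 - 69-31-12 + 6 = 444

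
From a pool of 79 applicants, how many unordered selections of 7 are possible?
C(79,7) = 79!/(7!×72!) = 2898753715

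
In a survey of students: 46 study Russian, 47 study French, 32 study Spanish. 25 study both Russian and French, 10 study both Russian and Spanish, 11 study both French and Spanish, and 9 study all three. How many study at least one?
|A∪B∪C| = 46+47+32-25-10-11+9 = 88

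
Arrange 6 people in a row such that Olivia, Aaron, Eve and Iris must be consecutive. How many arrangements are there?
Treat the 4 as one block: (6-4+1)! × 4! = 6 × 24 = 144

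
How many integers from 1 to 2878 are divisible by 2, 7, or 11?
⌊2878/2⌋+⌊2878/7⌋+⌊2878/11⌋ - ⌊2878/14⌋-⌊2878/22⌋-⌊2878/77⌋ + ⌊2878/154⌋ = 1439+411+261 - 205-130-37 + 18 = 1757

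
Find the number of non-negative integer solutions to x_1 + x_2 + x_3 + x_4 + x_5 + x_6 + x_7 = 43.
C(43+7-1, 7-1) = C(49, 6) = 13983816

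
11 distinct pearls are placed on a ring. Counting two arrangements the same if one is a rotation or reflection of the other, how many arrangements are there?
(11-1)!/2 = 3628800/2 = 1814400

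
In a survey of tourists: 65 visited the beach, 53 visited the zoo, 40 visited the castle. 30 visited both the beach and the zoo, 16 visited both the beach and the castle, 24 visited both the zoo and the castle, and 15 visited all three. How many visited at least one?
|A∪B∪C| = 65+53+40-30-16-24+15 = 103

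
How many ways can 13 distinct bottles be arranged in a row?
13! = 6227020800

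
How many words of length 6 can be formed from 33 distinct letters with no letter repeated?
P(33,6) = 33!/(33-6)! = 797448960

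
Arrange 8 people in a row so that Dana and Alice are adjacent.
Treat as block: (8-1)! × 2! = 5040 × 2 = 10080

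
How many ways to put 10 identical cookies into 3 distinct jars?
C(10+3-1, 3-1) = C(12, 2) = 66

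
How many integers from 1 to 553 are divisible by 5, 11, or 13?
⌊553/5⌋+⌊553/11⌋+⌊553/13⌋ - ⌊553/55⌋-⌊553/65⌋-⌊553/143⌋ + ⌊553/715⌋ = 110+50+42 - 10-8-3 + 0 = 181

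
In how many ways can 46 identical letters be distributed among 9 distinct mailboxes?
C(46+9-1, 9-1) = C(54, 8) = 1040465790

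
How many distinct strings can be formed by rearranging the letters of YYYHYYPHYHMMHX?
14! / (2! × 1! × 1! × 4! × 6!) = 2522520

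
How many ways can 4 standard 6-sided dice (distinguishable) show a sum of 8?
Coefficient of x^8 in (x + x² + ... + x^6)^4. By inclusion-exclusion on dice exceeding 6: Σ_j (-1)^j C(4,j)·C(8-1-6j, 3) = C(4,0)·C(7,3) = 1·35 = 35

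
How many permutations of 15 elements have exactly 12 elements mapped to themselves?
Choose the 12 fixed points C(15,12) = 455, derange the rest: !3 = Σ_{j=0}^{3} (-1)^j·3!/j! = 6 - 6 + 3 - 1 = 2. Product = 455 × 2 = 910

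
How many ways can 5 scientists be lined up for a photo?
5! = 120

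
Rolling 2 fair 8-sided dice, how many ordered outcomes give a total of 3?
Coefficient of x^3 in (x + x² + ... + x^8)^2. By inclusion-exclusion on dice exceeding 8: Σ_j (-1)^j C(2,j)·C(3-1-8j, 1) = C(2,0)·C(2,1) = 1·2 = 2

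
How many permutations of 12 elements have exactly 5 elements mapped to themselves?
Choose the 5 fixed points C(12,5) = 792, derange the rest: !7 = Σ_{j=0}^{7} (-1)^j·7!/j! = 5040 - 5040 + 2520 - 840 + 210 - 42 + 7 - 1 = 1854. Product = 792 × 1854 = 1468368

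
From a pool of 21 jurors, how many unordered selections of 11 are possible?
C(21,11) = 21!/(11!×10!) = 352716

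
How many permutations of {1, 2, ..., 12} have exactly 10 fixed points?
Choose the 10 fixed points C(12,10) = 66, derange the rest: !2 = Σ_{j=0}^{2} (-1)^j·2!/j! = 2 - 2 + 1 = 1. Product = 66 × 1 = 66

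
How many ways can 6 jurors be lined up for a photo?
6! = 720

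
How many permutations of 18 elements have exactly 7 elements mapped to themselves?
Choose the 7 fixed points C(18,7) = 31824, derange the rest: !11 = Σ_{j=0}^{11} (-1)^j·11!/j! = 39916800 - 39916800 + 19958400 - 6652800 + 1663200 - 332640 + 55440 - 7920 + 990 - 110 + 11 - 1 = 14684570. Product = 31824 × 14684570 = 467321755680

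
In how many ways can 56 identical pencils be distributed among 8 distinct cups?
C(56+8-1, 8-1) = C(63, 7) = 553270671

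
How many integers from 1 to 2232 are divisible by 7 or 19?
⌊2232/7⌋ + ⌊2232/19⌋ - ⌊2232/133⌋ = 318 + 117 - 16 = 419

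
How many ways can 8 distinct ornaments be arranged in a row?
8! = 40320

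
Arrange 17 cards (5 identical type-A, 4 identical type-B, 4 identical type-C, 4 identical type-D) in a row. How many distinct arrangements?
17! / (5! × 4! × 4! × 4!) = 214414200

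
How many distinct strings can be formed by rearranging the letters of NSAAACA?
7! / (1! × 4! × 1! × 1!) = 210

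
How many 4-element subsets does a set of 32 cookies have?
C(32,4) = 32!/(4!×28!) = 35960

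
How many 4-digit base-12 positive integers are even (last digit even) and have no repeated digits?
Last∈{0,2,4,6,8,10}. Last=0: 990. Last nonzero: 5×10×P(10,2) = 4500. Total = 5490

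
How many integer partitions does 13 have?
Pentagonal recurrence p(n) = p(n-1) + p(n-2) - p(n-5) - p(n-7) + p(n-12) + p(n-15) - ... gives p(0..12) = 1, 1, 2, 3, 5, 7, 11, 15, 22, 30, 42, 56, 77. p(13) = p(12) + p(11) - p(8) - p(6) + p(1) = 77 + 56 - 22 - 11 + 1 = 101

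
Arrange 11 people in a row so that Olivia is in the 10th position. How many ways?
Fix one position: (11-1)! = 3628800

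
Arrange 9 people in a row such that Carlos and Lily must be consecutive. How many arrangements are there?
Treat the 2 as one block: (9-2+1)! × 2! = 40320 × 2 = 80640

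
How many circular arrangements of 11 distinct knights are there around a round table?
Circular: fix one position, arrange the rest. (11-1)! = 3628800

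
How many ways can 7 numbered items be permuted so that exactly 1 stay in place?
Choose the 1 fixed point C(7,1) = 7, derange the rest: !6 = Σ_{j=0}^{6} (-1)^j·6!/j! = 720 - 720 + 360 - 120 + 30 - 6 + 1 = 265. Product = 7 × 265 = 1855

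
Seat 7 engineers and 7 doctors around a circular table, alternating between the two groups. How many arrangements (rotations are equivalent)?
Fix one of the engineers: (7-1)! ways for the remaining engineers, × 7! ways for the doctors = 720 × 5040 = 3628800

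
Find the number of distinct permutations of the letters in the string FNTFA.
5! / (1! × 1! × 1! × 2!) = 60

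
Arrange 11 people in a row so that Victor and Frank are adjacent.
Treat as block: (11-1)! × 2! = 3628800 × 2 = 7257600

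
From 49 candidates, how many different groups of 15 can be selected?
C(49,15) = 49!/(15!×34!) = 1575580702584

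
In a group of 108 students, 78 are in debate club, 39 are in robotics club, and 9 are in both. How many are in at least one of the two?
|A∪B| = |A| + |B| - |A∩B| = 78 + 39 - 9 = 108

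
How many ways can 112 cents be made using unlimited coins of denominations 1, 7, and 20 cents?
Coefficient of x^112 in 1/(1-x^1) · 1/(1-x^7) · 1/(1-x^20). Case on j = number of 20-cent coins (j = 0..5); remainder r = 112 - 20j is made from {1,7} in ⌊r/7⌋+1 ways. r = 112, 92, 72, 52, 32, 12 → 17 + 14 + 11 + 8 + 5 + 2 = 57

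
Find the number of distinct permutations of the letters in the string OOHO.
4! / (3! × 1!) = 4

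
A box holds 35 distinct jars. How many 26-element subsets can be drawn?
C(35,26) = 35!/(26!×9!) = 70607460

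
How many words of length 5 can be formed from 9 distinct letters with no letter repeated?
P(9,5) = 9!/(9-5)! = 15120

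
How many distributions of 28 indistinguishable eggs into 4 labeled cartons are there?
C(28+4-1, 4-1) = C(31, 3) = 4495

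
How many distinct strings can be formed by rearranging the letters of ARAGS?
5! / (2! × 1! × 1! × 1!) = 60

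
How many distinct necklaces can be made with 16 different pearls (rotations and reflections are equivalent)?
(16-1)!/2 = 1307674368000/2 = 653837184000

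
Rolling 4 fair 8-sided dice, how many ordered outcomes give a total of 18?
Coefficient of x^18 in (x + x² + ... + x^8)^4. By inclusion-exclusion on dice exceeding 8: Σ_j (-1)^j C(4,j)·C(18-1-8j, 3) = C(4,0)·C(17,3) - C(4,1)·C(9,3) = 1·680 - 4·84 = 344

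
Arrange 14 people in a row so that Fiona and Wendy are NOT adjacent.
Total - adjacent = 14! - (14-1)!×2 = 87178291200 - 12454041600 = 74724249600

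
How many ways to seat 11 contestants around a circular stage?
Circular: fix one position, arrange the rest. (11-1)! = 3628800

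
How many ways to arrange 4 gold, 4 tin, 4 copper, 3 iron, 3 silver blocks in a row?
18! / (4! × 4! × 4! × 3! × 3!) = 12864852000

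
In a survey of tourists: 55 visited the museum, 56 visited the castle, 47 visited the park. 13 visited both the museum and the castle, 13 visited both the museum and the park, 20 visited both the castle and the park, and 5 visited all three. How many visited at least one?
|A∪B∪C| = 55+56+47-13-13-20+5 = 117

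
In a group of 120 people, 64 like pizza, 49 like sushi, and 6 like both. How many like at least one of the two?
|A∪B| = |A| + |B| - |A∩B| = 64 + 49 - 6 = 107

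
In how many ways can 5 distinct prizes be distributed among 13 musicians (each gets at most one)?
P(13,5) = 13!/(13-5)! = 154440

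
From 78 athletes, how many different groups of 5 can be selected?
C(78,5) = 78!/(5!×73!) = 21111090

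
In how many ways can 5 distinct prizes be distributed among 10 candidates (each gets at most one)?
P(10,5) = 10!/(10-5)! = 30240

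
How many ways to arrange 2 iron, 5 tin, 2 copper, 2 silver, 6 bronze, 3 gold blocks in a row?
20! / (2! × 5! × 2! × 2! × 6! × 3!) = 586637251200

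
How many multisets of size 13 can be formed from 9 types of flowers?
C(13+9-1, 9-1) = C(21, 8) = 203490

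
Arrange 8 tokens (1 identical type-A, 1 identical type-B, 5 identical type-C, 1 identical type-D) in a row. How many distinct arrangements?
8! / (1! × 1! × 5! × 1!) = 336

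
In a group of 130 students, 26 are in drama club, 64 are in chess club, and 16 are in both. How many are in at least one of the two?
|A∪B| = |A| + |B| - |A∩B| = 26 + 64 - 16 = 74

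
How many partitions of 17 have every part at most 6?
Let r_j(i) = number of partitions of i into parts ≤ j, for i = 0..17. r_1(i) = 1 for all i; r_j(i) = r_{j-1}(i) + r_j(i-j). Rows j = 2..6: ≤2: 1 1 2 2 3 3 4 4 5 5 6 6 7 7 8 8 9 9; ≤3: 1 1 2 3 4 5 7 8 10 12 14 16 19 21 24 27 30 33; ≤4: 1 1 2 3 5 6 9 11 15 18 23 27 34 39 47 54 64 72; ≤5: 1 1 2 3 5 7 10 13 18 23 30 37 47 57 70 84 101 119; ≤6: 1 1 2 3 5 7 11 14 20 26 35 44 58 71 90 110 136 163. r_6(17) = 163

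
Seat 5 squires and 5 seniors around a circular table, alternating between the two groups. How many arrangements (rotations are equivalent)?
Fix one of the squires: (5-1)! ways for the remaining squires, × 5! ways for the seniors = 24 × 120 = 2880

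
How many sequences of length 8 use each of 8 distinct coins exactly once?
8! = 40320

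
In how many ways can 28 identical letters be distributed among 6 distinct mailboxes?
C(28+6-1, 6-1) = C(33, 5) = 237336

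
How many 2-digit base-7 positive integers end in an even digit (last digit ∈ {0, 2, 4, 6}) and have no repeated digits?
Last∈{0,2,4,6}. Last=0: 6. Last nonzero: 3×5×P(5,0) = 15. Total = 21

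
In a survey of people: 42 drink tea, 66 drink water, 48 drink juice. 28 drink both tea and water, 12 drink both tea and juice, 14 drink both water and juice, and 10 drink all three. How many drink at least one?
|A∪B∪C| = 42+66+48-28-12-14+10 = 112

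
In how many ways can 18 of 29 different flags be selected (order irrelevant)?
C(29,18) = 29!/(18!×11!) = 34597290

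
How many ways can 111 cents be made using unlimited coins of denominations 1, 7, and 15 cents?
Coefficient of x^111 in 1/(1-x^1) · 1/(1-x^7) · 1/(1-x^15). Case on j = number of 15-cent coins (j = 0..7); remainder r = 111 - 15j is made from {1,7} in ⌊r/7⌋+1 ways. r = 111, 96, 81, 66, 51, 36, 21, 6 → 16 + 14 + 12 + 10 + 8 + 6 + 4 + 1 = 71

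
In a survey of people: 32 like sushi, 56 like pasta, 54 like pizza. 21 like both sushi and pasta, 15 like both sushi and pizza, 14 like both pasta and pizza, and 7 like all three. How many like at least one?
|A∪B∪C| = 32+56+54-21-15-14+7 = 99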